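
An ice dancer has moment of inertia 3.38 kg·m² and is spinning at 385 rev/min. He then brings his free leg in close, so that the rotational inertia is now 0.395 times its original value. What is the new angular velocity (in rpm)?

ω₂ ≈ 975 rpm

With no external torque about the axis, L is conserved: I₁ω₁ = I₂ω₂.
I₂ = 0.395 × 3.38 = 1.335 kg·m².
ω₂ = I₁ω₁ / I₂ = (3.380)(385 rpm) / (1.335) = 974.7 rpm.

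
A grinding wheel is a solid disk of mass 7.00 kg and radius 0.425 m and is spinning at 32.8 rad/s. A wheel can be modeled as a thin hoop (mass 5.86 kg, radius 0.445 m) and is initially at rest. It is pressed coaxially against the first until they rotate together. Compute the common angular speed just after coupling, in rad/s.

The coupling torques are internal; angular momentum about the shared axis is conserved.
Moments of inertia: I_A = ½(7.00)(0.425)² = 0.6322 kg·m²; I_B = (5.86)(0.445)² = 1.160 kg·m².
Taking A's sense as positive: L = (0.6322)(32.8) = 20.74 kg·m²·rad/s.
Combined I = 0.6322 + 1.160 = 1.793 kg·m².
ω_f = L / I = 20.74 / 1.793 = 11.57 rad/s.

|ω_f| ≈ 11.6 rad/s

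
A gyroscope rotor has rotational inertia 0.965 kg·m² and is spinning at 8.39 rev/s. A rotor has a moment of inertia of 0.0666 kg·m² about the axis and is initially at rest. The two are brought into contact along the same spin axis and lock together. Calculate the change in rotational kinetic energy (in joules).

ΔKE ≈ -86.6 J

The coupling torques are internal; angular momentum about the shared axis is conserved.
Taking A's sense as positive: L = (0.9650)(8.39) = 8.096 kg·m²·rev/s.
Combined I = 0.9650 + 0.06660 = 1.032 kg·m².
ω_f = L / I = 8.096 / 1.032 = 7.848 rev/s.
KE_i = ½ΣIω² = 1341 J; KE_f = ½(1.032)(49.31)² = 1254 J.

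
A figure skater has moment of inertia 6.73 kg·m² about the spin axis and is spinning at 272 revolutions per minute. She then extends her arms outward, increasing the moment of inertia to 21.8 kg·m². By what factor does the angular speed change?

ω₂/ω₁ ≈ 0.309

Angular momentum about the spin axis is conserved since the torque about it is zero.
ω₂/ω₁ = I₁/I₂ = 6.730 / 21.80 = 0.3087.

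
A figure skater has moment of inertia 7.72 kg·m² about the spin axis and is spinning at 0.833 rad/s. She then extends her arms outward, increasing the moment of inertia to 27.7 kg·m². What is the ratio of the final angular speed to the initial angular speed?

No external torque acts about the spin axis, so angular momentum is conserved.
ω₂/ω₁ = I₁/I₂ = 7.720 / 27.70 = 0.2787.

ω₂/ω₁ ≈ 0.279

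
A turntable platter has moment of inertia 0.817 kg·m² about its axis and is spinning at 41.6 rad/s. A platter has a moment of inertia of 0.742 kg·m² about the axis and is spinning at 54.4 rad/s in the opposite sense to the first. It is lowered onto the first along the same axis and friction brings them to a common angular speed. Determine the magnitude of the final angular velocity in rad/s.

|ω_f| ≈ 4.09 rad/s

No external torque acts about the common axis, so total angular momentum is conserved.
Taking A's sense as positive: L = (0.8170)(41.6) − (0.7420)(54.4) = -6.378 kg·m²·rad/s.
Combined I = 0.8170 + 0.7420 = 1.559 kg·m².
ω_f = L / I = -6.378 / 1.559 = -4.091 rad/s.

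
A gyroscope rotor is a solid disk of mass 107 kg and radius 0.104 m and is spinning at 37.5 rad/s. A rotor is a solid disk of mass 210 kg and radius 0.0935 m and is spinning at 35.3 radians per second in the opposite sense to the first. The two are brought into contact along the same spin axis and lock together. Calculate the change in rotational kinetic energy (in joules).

ΔKE ≈ -941 J

No external torque acts about the common axis, so total angular momentum is conserved.
Moments of inertia: I_A = ½(107)(0.104)² = 0.5787 kg·m²; I_B = ½(210)(0.0935)² = 0.9179 kg·m².
Taking A's sense as positive: L = (0.5787)(37.5) − (0.9179)(35.3) = -10.70 kg·m²·rad/s.
Combined I = 0.5787 + 0.9179 = 1.497 kg·m².
ω_f = L / I = -10.70 / 1.497 = -7.152 rad/s.
KE_i = ½ΣIω² = 978.8 J; KE_f = ½(1.497)(7.152)² = 38.28 J.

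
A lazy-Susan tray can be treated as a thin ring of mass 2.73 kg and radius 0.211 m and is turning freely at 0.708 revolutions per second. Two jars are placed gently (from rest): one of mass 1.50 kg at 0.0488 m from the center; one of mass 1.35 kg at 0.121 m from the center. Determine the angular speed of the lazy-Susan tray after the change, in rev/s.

No external torque acts about the center; L_before = L_after.
I_p = (2.73)(0.211)² = 0.1215 kg·m².
Added inertia Σmr² = (1.50)(0.0488)² + (1.35)(0.121)² = 0.02334 kg·m²; I_f = 0.1215 + 0.02334 = 0.1449 kg·m².
ω_f = I_p ω_i / I_f = (0.1215)(0.708) / 0.1449 = 0.5940 rev/s.

ω_f ≈ 0.594 rev/s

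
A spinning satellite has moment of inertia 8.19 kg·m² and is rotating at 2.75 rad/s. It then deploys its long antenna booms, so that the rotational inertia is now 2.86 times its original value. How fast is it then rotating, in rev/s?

ω₂ ≈ 0.153 rev/s

Angular momentum about the spin axis is conserved since the torque about it is zero.
I₂ = 2.86 × 8.19 = 23.42 kg·m².
ω₂ = I₁ω₁ / I₂ = (8.190)(2.75 rad/s) / (23.42) = 0.9615 rad/s = 0.1530 rev/s.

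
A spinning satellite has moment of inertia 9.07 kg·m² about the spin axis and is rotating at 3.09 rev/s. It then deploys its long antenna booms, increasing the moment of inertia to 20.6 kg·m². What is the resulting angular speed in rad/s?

ω₂ ≈ 8.55 rad/s

With no external torque about the axis, L is conserved: I₁ω₁ = I₂ω₂.
ω₂ = I₁ω₁ / I₂ = (9.070)(3.09 rev/s) / (20.60) = 1.360 rev/s = 8.548 rad/s.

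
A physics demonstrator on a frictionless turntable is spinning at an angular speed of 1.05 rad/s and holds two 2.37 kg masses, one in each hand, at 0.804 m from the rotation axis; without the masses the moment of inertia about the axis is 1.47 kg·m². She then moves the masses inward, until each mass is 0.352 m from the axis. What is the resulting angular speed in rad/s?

ω₂ ≈ 2.31 rad/s

No external torque acts about the spin axis, so angular momentum is conserved.
I₁ = 1.47 + 2(2.37)(0.804)² = 4.534 kg·m²; I₂ = 1.47 + 2(2.37)(0.352)² = 2.057 kg·m².
ω₂ = I₁ω₁ / I₂ = (4.534)(1.05 rad/s) / (2.057) = 2.314 rad/s.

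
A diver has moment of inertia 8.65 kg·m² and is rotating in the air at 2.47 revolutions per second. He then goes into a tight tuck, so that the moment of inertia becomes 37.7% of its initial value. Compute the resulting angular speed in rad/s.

ω₂ ≈ 41.2 rad/s

Angular momentum about the spin axis is conserved since the torque about it is zero.
I₂ = 0.377 × 8.65 = 3.261 kg·m².
ω₂ = I₁ω₁ / I₂ = (8.650)(2.47 rev/s) / (3.261) = 6.552 rev/s = 41.17 rad/s.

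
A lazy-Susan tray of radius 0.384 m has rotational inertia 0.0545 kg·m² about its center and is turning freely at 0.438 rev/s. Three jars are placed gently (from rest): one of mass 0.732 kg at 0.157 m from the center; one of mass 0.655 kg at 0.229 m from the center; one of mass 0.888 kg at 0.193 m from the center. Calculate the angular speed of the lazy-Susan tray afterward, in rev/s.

The added mass arrives with no angular momentum about the center, and any external torque about the center is negligible, so the system's angular momentum is conserved.
Added inertia Σmr² = (0.732)(0.157)² + (0.655)(0.229)² + (0.888)(0.193)² = 0.08547 kg·m²; I_f = 0.05450 + 0.08547 = 0.1400 kg·m².
ω_f = I_p ω_i / I_f = (0.05450)(0.438) / 0.1400 = 0.1705 rev/s.

ω_f ≈ 0.171 rev/s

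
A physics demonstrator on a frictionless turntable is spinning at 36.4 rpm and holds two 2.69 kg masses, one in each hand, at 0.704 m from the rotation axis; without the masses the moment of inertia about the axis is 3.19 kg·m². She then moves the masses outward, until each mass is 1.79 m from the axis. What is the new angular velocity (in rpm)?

ω₂ ≈ 10.4 rpm

With no external torque about the axis, L is conserved: I₁ω₁ = I₂ω₂.
I₁ = 3.19 + 2(2.69)(0.704)² = 5.856 kg·m²; I₂ = 3.19 + 2(2.69)(1.79)² = 20.43 kg·m².
ω₂ = I₁ω₁ / I₂ = (5.856)(36.4 rpm) / (20.43) = 10.44 rpm.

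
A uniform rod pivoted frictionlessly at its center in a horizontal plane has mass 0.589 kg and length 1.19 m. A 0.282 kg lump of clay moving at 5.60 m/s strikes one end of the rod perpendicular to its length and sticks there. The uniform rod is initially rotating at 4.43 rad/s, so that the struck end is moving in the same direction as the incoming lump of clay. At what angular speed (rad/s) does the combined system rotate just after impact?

The axle reaction passes through the pivot and exerts no torque about it; angular momentum about the pivot is conserved through the impact.
I_p = (1/12)(0.589)(1.19)² = 0.06951 kg·m². Taking the sense of the lump of clay's angular momentum as positive, L_{lump} = m v R = (0.282)(5.60)(1.19/2) = 0.9396 kg·m²/s.
L_i = +I_p ω_p + m v R = +(0.06951)(4.43) + 0.9396 = 1.248 kg·m²/s.
After sticking, I_f = I_p + m R² = 0.06951 + (0.282)(1.19/2)² = 0.1693 kg·m².
ω_f = L_i / I_f = 1.248 / 0.1693 = 7.367 rad/s.

|ω_f| ≈ 7.37 rad/s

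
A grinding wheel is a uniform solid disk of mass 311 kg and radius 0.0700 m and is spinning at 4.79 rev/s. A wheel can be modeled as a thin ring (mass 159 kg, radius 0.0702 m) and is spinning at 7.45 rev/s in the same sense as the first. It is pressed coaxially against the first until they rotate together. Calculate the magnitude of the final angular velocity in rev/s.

No external torque acts about the common axis, so total angular momentum is conserved.
Moments of inertia: I_A = ½(311)(0.0700)² = 0.7620 kg·m²; I_B = (159)(0.0702)² = 0.7836 kg·m².
Taking A's sense as positive: L = (0.7620)(4.79) + (0.7836)(7.45) = 9.487 kg·m²·rev/s.
Combined I = 0.7620 + 0.7836 = 1.546 kg·m².
ω_f = L / I = 9.487 / 1.546 = 6.139 rev/s.

|ω_f| ≈ 6.14 rev/s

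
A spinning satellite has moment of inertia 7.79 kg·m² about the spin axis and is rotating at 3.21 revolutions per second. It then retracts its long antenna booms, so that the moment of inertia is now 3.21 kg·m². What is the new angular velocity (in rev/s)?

Angular momentum about the spin axis is conserved since the torque about it is zero.
ω₂ = I₁ω₁ / I₂ = (7.790)(3.21 rev/s) / (3.210) = 7.790 rev/s.

ω₂ ≈ 7.79 rev/s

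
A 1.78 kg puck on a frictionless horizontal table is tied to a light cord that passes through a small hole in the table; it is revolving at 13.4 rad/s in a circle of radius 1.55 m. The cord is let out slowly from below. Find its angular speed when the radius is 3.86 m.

The constraining force is radial, so m r² ω about the center is conserved.
ω₂ = ω₁ (r₁/r₂)² = (13.4)(1.55/3.86)² = 2.161 rad/s.

ω₂ ≈ 2.16 rad/s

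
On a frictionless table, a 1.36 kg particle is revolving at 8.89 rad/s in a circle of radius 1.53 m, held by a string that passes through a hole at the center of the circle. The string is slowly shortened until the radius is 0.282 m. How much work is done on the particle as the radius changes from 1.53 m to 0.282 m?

The constraining force is radial, so m r² ω about the center is conserved.
ω₂ = ω₁ (r₁/r₂)² = (8.89)(1.53/0.282)² = 261.7 rad/s.
W = ΔKE = ½m(v₂² − v₁²) = 3577 J.

W ≈ 3580 J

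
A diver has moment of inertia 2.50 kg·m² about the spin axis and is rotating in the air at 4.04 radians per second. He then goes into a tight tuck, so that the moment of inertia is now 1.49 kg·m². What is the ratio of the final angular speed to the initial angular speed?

ω₂/ω₁ ≈ 1.68

Angular momentum about the spin axis is conserved since the torque about it is zero.
ω₂/ω₁ = I₁/I₂ = 2.500 / 1.490 = 1.678.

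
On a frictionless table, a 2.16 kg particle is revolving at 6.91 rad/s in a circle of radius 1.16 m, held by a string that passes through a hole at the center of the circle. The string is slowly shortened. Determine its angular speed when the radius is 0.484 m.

ω₂ ≈ 39.7 rad/s

No torque about the axis ⇒ m r₁² ω₁ = m r₂² ω₂.
ω₂ = ω₁ (r₁/r₂)² = (6.91)(1.16/0.484)² = 39.69 rad/s.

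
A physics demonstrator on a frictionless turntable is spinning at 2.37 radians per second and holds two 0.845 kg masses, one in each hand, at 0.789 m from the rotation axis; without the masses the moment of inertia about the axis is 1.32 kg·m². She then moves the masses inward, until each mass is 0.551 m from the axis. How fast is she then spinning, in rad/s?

ω₂ ≈ 3.07 rad/s

With no external torque about the axis, L is conserved: I₁ω₁ = I₂ω₂.
I₁ = 1.32 + 2(0.845)(0.789)² = 2.372 kg·m²; I₂ = 1.32 + 2(0.845)(0.551)² = 1.833 kg·m².
ω₂ = I₁ω₁ / I₂ = (2.372)(2.37 rad/s) / (1.833) = 3.067 rad/s.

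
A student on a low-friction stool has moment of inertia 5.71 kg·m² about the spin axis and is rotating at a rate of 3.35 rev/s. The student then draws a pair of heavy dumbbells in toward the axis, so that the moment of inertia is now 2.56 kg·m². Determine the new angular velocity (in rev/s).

ω₂ ≈ 7.47 rev/s

With no external torque about the axis, L is conserved: I₁ω₁ = I₂ω₂.
ω₂ = I₁ω₁ / I₂ = (5.710)(3.35 rev/s) / (2.560) = 7.472 rev/s.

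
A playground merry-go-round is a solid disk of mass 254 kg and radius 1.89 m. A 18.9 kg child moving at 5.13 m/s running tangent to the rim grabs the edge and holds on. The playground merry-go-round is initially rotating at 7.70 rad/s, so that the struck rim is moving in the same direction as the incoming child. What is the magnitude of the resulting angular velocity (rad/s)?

|ω_f| ≈ 7.05 rad/s

About the axle the impulsive forces during the collision are internal, so angular momentum about that axis is conserved.
I_p = ½(254)(1.89)² = 453.7 kg·m². Taking the sense of the child's angular momentum as positive, L_{child} = m v R = (18.9)(5.13)(1.89) = 183.2 kg·m²/s.
L_i = +I_p ω_p + m v R = +(453.7)(7.70) + 183.2 = 3676 kg·m²/s.
After sticking, I_f = I_p + m R² = 453.7 + (18.9)(1.89)² = 521.2 kg·m².
ω_f = L_i / I_f = 3676 / 521.2 = 7.054 rad/s.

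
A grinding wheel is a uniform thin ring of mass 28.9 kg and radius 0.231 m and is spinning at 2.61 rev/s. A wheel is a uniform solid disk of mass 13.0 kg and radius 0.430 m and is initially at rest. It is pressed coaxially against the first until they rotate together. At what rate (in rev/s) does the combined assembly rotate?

|ω_f| ≈ 1.47 rev/s

No external torque acts about the common axis, so total angular momentum is conserved.
Moments of inertia: I_A = (28.9)(0.231)² = 1.542 kg·m²; I_B = ½(13.0)(0.430)² = 1.202 kg·m².
Taking A's sense as positive: L = (1.542)(2.61) = 4.025 kg·m²·rev/s.
Combined I = 1.542 + 1.202 = 2.744 kg·m².
ω_f = L / I = 4.025 / 2.744 = 1.467 rev/s.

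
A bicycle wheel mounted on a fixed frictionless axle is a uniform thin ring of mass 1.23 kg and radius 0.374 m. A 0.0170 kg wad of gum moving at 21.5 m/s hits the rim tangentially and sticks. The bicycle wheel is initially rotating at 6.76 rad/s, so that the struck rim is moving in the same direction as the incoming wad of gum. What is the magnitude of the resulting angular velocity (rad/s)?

About the axle the impulsive forces during the collision are internal, so angular momentum about that axis is conserved.
I_p = (1.23)(0.374)² = 0.1720 kg·m². Taking the sense of the wad of gum's angular momentum as positive, L_{wad} = m v R = (0.0170)(21.5)(0.374) = 0.1367 kg·m²/s.
L_i = +I_p ω_p + m v R = +(0.1720)(6.76) + 0.1367 = 1.300 kg·m²/s.
After sticking, I_f = I_p + m R² = 0.1720 + (0.0170)(0.374)² = 0.1744 kg·m².
ω_f = L_i / I_f = 1.300 / 0.1744 = 7.452 rad/s.

|ω_f| ≈ 7.45 rad/s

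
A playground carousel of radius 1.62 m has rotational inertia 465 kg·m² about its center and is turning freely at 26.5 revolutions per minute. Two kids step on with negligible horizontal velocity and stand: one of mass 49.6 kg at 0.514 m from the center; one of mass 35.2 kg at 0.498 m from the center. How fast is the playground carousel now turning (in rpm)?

The added mass arrives with no angular momentum about the center, and any external torque about the center is negligible, so the system's angular momentum is conserved.
Added inertia Σmr² = (49.6)(0.514)² + (35.2)(0.498)² = 21.83 kg·m²; I_f = 465.0 + 21.83 = 486.8 kg·m².
ω_f = I_p ω_i / I_f = (465.0)(26.5) / 486.8 = 25.31 rpm.

ω_f ≈ 25.3 rpm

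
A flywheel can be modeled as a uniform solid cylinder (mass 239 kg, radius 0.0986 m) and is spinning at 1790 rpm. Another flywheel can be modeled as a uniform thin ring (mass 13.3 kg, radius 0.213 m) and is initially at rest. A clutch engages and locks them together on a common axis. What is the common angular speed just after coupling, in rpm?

No external torque acts about the common axis, so total angular momentum is conserved.
Moments of inertia: I_A = ½(239)(0.0986)² = 1.162 kg·m²; I_B = (13.3)(0.213)² = 0.6034 kg·m².
Taking A's sense as positive: L = (1.162)(1790) = 2080 kg·m²·rpm.
Combined I = 1.162 + 0.6034 = 1.765 kg·m².
ω_f = L / I = 2080 / 1.765 = 1178 rpm.

|ω_f| ≈ 1180 rpm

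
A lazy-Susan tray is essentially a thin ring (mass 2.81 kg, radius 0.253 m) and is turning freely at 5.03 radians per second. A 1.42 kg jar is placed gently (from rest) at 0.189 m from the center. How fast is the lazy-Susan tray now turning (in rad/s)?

ω_f ≈ 3.92 rad/s

The added mass arrives with no angular momentum about the center, and any external torque about the center is negligible, so the system's angular momentum is conserved.
I_p = (2.81)(0.253)² = 0.1799 kg·m².
Added inertia Σmr² = (1.42)(0.189)² = 0.05072 kg·m²; I_f = 0.1799 + 0.05072 = 0.2306 kg·m².
ω_f = I_p ω_i / I_f = (0.1799)(5.03) / 0.2306 = 3.924 rad/s.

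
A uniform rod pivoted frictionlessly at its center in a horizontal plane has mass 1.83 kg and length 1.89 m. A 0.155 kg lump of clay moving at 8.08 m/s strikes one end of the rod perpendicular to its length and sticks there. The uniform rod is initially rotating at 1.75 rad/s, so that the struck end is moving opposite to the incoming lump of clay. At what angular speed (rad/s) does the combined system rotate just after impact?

|ω_f| ≈ 0.337 rad/s

The axle reaction passes through the pivot and exerts no torque about it; angular momentum about the pivot is conserved through the impact.
I_p = (1/12)(1.83)(1.89)² = 0.5447 kg·m². Taking the sense of the lump of clay's angular momentum as positive, L_{lump} = m v R = (0.155)(8.08)(1.89/2) = 1.184 kg·m²/s.
L_i = −I_p ω_p + m v R = −(0.5447)(1.75) + 1.184 = 0.2302 kg·m²/s.
After sticking, I_f = I_p + m R² = 0.5447 + (0.155)(1.89/2)² = 0.6832 kg·m².
ω_f = L_i / I_f = 0.2302 / 0.6832 = 0.3370 rad/s.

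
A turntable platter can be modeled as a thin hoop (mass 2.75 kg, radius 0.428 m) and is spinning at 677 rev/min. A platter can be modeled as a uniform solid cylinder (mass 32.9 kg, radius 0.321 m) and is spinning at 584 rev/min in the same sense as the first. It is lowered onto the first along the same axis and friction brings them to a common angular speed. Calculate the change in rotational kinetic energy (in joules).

The coupling torques are internal; angular momentum about the shared axis is conserved.
Moments of inertia: I_A = (2.75)(0.428)² = 0.5038 kg·m²; I_B = ½(32.9)(0.321)² = 1.695 kg·m².
Taking A's sense as positive: L = (0.5038)(677) + (1.695)(584) = 1331 kg·m²·rpm.
Combined I = 0.5038 + 1.695 = 2.199 kg·m².
ω_f = L / I = 1331 / 2.199 = 605.3 rpm.
KE_i = ½ΣIω² = 4436 J; KE_f = ½(2.199)(63.39)² = 4417 J.

ΔKE ≈ -18.4 J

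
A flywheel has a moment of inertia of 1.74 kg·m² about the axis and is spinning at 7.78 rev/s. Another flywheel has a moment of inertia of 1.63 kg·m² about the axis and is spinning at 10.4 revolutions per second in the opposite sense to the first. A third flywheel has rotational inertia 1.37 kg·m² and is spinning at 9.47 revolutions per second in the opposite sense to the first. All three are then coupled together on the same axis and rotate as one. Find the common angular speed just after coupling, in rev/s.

|ω_f| ≈ 3.46 rev/s

No external torque acts about the common axis, so total angular momentum is conserved.
Taking A's sense as positive: L = (1.740)(7.78) − (1.630)(10.4) − (1.370)(9.47) = -16.39 kg·m²·rev/s.
Combined I = 1.740 + 1.630 + 1.370 = 4.740 kg·m².
ω_f = L / I = -16.39 / 4.740 = -3.458 rev/s.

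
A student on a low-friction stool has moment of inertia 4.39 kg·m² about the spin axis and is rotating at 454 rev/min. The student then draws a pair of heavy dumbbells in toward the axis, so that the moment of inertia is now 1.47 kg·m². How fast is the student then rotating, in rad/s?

No external torque acts about the spin axis, so angular momentum is conserved.
ω₂ = I₁ω₁ / I₂ = (4.390)(454 rpm) / (1.470) = 1356 rpm = 142.0 rad/s.

ω₂ ≈ 142 rad/s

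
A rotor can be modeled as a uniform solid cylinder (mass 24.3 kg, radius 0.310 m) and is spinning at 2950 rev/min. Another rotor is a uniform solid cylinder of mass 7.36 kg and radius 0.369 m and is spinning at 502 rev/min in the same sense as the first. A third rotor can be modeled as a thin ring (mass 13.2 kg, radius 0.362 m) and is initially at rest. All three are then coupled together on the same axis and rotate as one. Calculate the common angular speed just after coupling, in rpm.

|ω_f| ≈ 1090 rpm

No external torque acts about the common axis, so total angular momentum is conserved.
Moments of inertia: I_A = ½(24.3)(0.310)² = 1.168 kg·m²; I_B = ½(7.36)(0.369)² = 0.5011 kg·m²; I_C = (13.2)(0.362)² = 1.730 kg·m².
Taking A's sense as positive: L = (1.168)(2950) + (0.5011)(502) = 3696 kg·m²·rpm.
Combined I = 1.168 + 0.5011 + 1.730 = 3.398 kg·m².
ω_f = L / I = 3696 / 3.398 = 1088 rpm.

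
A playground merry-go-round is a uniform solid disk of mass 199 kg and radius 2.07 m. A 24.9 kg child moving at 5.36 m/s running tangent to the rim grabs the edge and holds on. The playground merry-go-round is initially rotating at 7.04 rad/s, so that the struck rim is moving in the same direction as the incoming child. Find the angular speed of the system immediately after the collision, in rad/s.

|ω_f| ≈ 6.15 rad/s

About the axle the impulsive forces during the collision are internal, so angular momentum about that axis is conserved.
I_p = ½(199)(2.07)² = 426.3 kg·m². Taking the sense of the child's angular momentum as positive, L_{child} = m v R = (24.9)(5.36)(2.07) = 276.3 kg·m²/s.
L_i = +I_p ω_p + m v R = +(426.3)(7.04) + 276.3 = 3278 kg·m²/s.
After sticking, I_f = I_p + m R² = 426.3 + (24.9)(2.07)² = 533.0 kg·m².
ω_f = L_i / I_f = 3278 / 533.0 = 6.149 rad/s.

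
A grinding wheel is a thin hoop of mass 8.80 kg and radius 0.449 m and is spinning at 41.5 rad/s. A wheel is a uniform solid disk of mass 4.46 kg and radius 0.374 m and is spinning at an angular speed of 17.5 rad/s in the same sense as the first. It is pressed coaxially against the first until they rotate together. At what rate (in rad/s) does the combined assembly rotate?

|ω_f| ≈ 37.9 rad/s

The coupling torques are internal; angular momentum about the shared axis is conserved.
Moments of inertia: I_A = (8.80)(0.449)² = 1.774 kg·m²; I_B = ½(4.46)(0.374)² = 0.3119 kg·m².
Taking A's sense as positive: L = (1.774)(41.5) + (0.3119)(17.5) = 79.08 kg·m²·rad/s.
Combined I = 1.774 + 0.3119 = 2.086 kg·m².
ω_f = L / I = 79.08 / 2.086 = 37.91 rad/s.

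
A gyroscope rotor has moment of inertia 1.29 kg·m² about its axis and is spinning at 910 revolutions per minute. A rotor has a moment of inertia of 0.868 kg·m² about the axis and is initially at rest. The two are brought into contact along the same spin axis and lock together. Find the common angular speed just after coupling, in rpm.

|ω_f| ≈ 544 rpm

The coupling torques are internal; angular momentum about the shared axis is conserved.
Taking A's sense as positive: L = (1.290)(910) = 1174 kg·m²·rpm.
Combined I = 1.290 + 0.8680 = 2.158 kg·m².
ω_f = L / I = 1174 / 2.158 = 544.0 rpm.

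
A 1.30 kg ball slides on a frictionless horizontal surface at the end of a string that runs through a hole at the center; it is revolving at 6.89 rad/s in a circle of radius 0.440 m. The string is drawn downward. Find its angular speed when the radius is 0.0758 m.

ω₂ ≈ 232 rad/s

No torque about the axis ⇒ m r₁² ω₁ = m r₂² ω₂.
ω₂ = ω₁ (r₁/r₂)² = (6.89)(0.440/0.0758)² = 232.2 rad/s.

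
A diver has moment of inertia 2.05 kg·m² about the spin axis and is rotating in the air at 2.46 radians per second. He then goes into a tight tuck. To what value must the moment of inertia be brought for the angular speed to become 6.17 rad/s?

No external torque acts about the spin axis, so angular momentum is conserved.
I₂ = I₁ω₁ / ω₂ = (2.05)(2.46) / (6.17) = 0.8173 kg·m².

I₂ ≈ 0.817 kg·m²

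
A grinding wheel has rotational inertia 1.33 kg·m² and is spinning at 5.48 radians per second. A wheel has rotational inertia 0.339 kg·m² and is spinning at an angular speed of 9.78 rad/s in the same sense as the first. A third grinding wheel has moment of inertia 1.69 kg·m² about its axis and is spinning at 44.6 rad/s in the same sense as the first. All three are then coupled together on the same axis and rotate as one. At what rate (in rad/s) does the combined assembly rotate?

The coupling torques are internal; angular momentum about the shared axis is conserved.
Taking A's sense as positive: L = (1.330)(5.48) + (0.3390)(9.78) + (1.690)(44.6) = 85.98 kg·m²·rad/s.
Combined I = 1.330 + 0.3390 + 1.690 = 3.359 kg·m².
ω_f = L / I = 85.98 / 3.359 = 25.60 rad/s.

|ω_f| ≈ 25.6 rad/s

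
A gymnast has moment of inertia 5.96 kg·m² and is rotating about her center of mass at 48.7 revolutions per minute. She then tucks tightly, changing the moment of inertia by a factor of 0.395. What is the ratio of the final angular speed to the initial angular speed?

ω₂/ω₁ ≈ 2.53

No external torque acts about the spin axis, so angular momentum is conserved.
I₂ = 0.395 × 5.96 = 2.354 kg·m².
ω₂/ω₁ = I₁/I₂ = 5.960 / 2.354 = 2.532.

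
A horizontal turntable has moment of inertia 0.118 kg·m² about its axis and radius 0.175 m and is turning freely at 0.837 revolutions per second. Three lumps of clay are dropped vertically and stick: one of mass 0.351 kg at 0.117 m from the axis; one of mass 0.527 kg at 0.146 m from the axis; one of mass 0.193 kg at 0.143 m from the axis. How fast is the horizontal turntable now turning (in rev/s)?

ω_f ≈ 0.716 rev/s

No external torque acts about the axis; L_before = L_after.
Added inertia Σmr² = (0.351)(0.117)² + (0.527)(0.146)² + (0.193)(0.143)² = 0.01999 kg·m²; I_f = 0.1180 + 0.01999 = 0.1380 kg·m².
ω_f = I_p ω_i / I_f = (0.1180)(0.837) / 0.1380 = 0.7158 rev/s.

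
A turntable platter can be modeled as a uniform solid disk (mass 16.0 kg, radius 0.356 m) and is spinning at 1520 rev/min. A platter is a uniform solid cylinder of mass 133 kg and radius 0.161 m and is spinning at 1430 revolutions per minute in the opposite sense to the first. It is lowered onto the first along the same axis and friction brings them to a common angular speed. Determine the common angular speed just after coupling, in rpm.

|ω_f| ≈ 337 rpm

No external torque acts about the common axis, so total angular momentum is conserved.
Moments of inertia: I_A = ½(16.0)(0.356)² = 1.014 kg·m²; I_B = ½(133)(0.161)² = 1.724 kg·m².
Taking A's sense as positive: L = (1.014)(1520) − (1.724)(1430) = -923.8 kg·m²·rpm.
Combined I = 1.014 + 1.724 = 2.738 kg·m².
ω_f = L / I = -923.8 / 2.738 = -337.5 rpm.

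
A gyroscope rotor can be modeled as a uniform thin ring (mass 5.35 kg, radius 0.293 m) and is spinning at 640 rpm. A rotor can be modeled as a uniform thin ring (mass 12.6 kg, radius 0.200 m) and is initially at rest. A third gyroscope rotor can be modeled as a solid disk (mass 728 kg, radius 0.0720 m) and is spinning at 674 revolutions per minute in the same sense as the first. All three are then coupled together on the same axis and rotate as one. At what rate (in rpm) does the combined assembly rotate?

No external torque acts about the common axis, so total angular momentum is conserved.
Moments of inertia: I_A = (5.35)(0.293)² = 0.4593 kg·m²; I_B = (12.6)(0.200)² = 0.5040 kg·m²; I_C = ½(728)(0.0720)² = 1.887 kg·m².
Taking A's sense as positive: L = (0.4593)(640) + (1.887)(674) = 1566 kg·m²·rpm.
Combined I = 0.4593 + 0.5040 + 1.887 = 2.850 kg·m².
ω_f = L / I = 1566 / 2.850 = 549.3 rpm.

|ω_f| ≈ 549 rpm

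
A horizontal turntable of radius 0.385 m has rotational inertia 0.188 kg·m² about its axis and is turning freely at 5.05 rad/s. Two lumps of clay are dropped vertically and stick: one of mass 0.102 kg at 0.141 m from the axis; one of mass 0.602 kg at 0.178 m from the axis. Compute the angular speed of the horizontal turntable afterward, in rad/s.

The added mass arrives with no angular momentum about the axis, and any external torque about the axis is negligible, so the system's angular momentum is conserved.
Added inertia Σmr² = (0.102)(0.141)² + (0.602)(0.178)² = 0.02110 kg·m²; I_f = 0.1880 + 0.02110 = 0.2091 kg·m².
ω_f = I_p ω_i / I_f = (0.1880)(5.05) / 0.2091 = 4.540 rad/s.

ω_f ≈ 4.54 rad/s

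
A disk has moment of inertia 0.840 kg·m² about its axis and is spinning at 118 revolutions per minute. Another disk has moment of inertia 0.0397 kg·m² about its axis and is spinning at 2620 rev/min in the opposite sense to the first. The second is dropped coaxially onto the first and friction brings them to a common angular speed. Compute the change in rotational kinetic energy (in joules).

No external torque acts about the common axis, so total angular momentum is conserved.
Taking A's sense as positive: L = (0.8400)(118) − (0.03970)(2620) = -4.894 kg·m²·rpm.
Combined I = 0.8400 + 0.03970 = 0.8797 kg·m².
ω_f = L / I = -4.894 / 0.8797 = -5.563 rpm.
KE_i = ½ΣIω² = 1558 J; KE_f = ½(0.8797)(0.5826)² = 0.1493 J.

ΔKE ≈ -1560 J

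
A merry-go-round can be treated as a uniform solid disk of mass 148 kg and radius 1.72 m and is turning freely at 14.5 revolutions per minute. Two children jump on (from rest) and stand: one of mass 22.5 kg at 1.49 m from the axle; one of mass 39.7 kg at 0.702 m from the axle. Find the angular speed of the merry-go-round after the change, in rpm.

ω_f ≈ 11.0 rpm

No external torque acts about the axle; L_before = L_after.
I_p = ½(148)(1.72)² = 218.9 kg·m².
Added inertia Σmr² = (22.5)(1.49)² + (39.7)(0.702)² = 69.52 kg·m²; I_f = 218.9 + 69.52 = 288.4 kg·m².
ω_f = I_p ω_i / I_f = (218.9)(14.5) / 288.4 = 11.01 rpm.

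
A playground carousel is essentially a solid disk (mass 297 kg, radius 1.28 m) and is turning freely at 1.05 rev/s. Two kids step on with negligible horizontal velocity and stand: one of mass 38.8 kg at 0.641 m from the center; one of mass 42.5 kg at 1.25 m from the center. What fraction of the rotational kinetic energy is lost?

The added mass arrives with no angular momentum about the center, and any external torque about the center is negligible, so the system's angular momentum is conserved.
I_p = ½(297)(1.28)² = 243.3 kg·m².
Added inertia Σmr² = (38.8)(0.641)² + (42.5)(1.25)² = 82.35 kg·m²; I_f = 243.3 + 82.35 = 325.7 kg·m².
ω_f = I_p ω_i / I_f = (243.3)(1.05) / 325.7 = 0.7845 rev/s.
KE_i = ½(243.3)(6.597 rad/s)² = 5295 J; KE_f = ½(325.7)(4.929)² = 3956 J.
Fraction lost = 0.2529.

fraction ≈ 0.253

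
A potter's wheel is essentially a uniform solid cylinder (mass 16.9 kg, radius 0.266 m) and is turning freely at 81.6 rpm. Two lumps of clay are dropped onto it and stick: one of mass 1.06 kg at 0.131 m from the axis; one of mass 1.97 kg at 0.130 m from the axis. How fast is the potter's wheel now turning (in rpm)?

The added mass arrives with no angular momentum about the axis, and any external torque about the axis is negligible, so the system's angular momentum is conserved.
I_p = ½(16.9)(0.266)² = 0.5979 kg·m².
Added inertia Σmr² = (1.06)(0.131)² + (1.97)(0.130)² = 0.05148 kg·m²; I_f = 0.5979 + 0.05148 = 0.6494 kg·m².
ω_f = I_p ω_i / I_f = (0.5979)(81.6) / 0.6494 = 75.13 rpm.

ω_f ≈ 75.1 rpm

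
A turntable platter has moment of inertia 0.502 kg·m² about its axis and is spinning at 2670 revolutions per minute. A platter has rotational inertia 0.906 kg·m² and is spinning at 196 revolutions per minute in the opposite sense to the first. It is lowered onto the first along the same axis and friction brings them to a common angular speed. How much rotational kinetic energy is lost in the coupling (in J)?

No external torque acts about the common axis, so total angular momentum is conserved.
Taking A's sense as positive: L = (0.5020)(2670) − (0.9060)(196) = 1163 kg·m²·rpm.
Combined I = 0.5020 + 0.9060 = 1.408 kg·m².
ω_f = L / I = 1163 / 1.408 = 825.8 rpm.
KE_i = ½ΣIω² = 19810 J; KE_f = ½(1.408)(86.48)² = 5265 J.

ΔKE lost ≈ 14500 J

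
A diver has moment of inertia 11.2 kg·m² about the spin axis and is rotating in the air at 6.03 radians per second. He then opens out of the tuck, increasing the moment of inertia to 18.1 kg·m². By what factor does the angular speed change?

ω₂/ω₁ ≈ 0.619

Angular momentum about the spin axis is conserved since the torque about it is zero.
ω₂/ω₁ = I₁/I₂ = 11.20 / 18.10 = 0.6188.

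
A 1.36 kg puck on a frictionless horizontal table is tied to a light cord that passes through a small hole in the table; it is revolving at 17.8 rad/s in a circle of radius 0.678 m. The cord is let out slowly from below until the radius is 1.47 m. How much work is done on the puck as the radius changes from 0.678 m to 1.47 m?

W ≈ -78.0 J

The constraining force is radial, so m r² ω about the center is conserved.
ω₂ = ω₁ (r₁/r₂)² = (17.8)(0.678/1.47)² = 3.787 rad/s.
W = ΔKE = ½m(v₂² − v₁²) = -77.97 J.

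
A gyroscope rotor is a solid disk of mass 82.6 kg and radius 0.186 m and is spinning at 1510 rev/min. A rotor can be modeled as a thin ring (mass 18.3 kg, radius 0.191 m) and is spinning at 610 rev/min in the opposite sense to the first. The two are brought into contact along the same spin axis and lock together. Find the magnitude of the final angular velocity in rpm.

The coupling torques are internal; angular momentum about the shared axis is conserved.
Moments of inertia: I_A = ½(82.6)(0.186)² = 1.429 kg·m²; I_B = (18.3)(0.191)² = 0.6676 kg·m².
Taking A's sense as positive: L = (1.429)(1510) − (0.6676)(610) = 1750 kg·m²·rpm.
Combined I = 1.429 + 0.6676 = 2.096 kg·m².
ω_f = L / I = 1750 / 2.096 = 834.9 rpm.

|ω_f| ≈ 835 rpm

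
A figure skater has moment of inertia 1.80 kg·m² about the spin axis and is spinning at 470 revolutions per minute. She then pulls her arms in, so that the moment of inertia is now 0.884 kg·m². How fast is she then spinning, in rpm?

Angular momentum about the spin axis is conserved since the torque about it is zero.
ω₂ = I₁ω₁ / I₂ = (1.800)(470 rpm) / (0.8840) = 957.0 rpm.

ω₂ ≈ 957 rpm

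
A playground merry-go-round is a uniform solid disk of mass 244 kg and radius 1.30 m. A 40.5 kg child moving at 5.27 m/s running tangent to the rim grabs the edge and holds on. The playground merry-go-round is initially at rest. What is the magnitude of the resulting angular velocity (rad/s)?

|ω_f| ≈ 1.01 rad/s

About the axle the impulsive forces during the collision are internal, so angular momentum about that axis is conserved.
I_p = ½(244)(1.30)² = 206.2 kg·m². Taking the sense of the child's angular momentum as positive, L_{child} = m v R = (40.5)(5.27)(1.30) = 277.5 kg·m²/s.
L_i = 0 + 277.5 = 277.5 kg·m²/s.
After sticking, I_f = I_p + m R² = 206.2 + (40.5)(1.30)² = 274.6 kg·m².
ω_f = L_i / I_f = 277.5 / 274.6 = 1.010 rad/s.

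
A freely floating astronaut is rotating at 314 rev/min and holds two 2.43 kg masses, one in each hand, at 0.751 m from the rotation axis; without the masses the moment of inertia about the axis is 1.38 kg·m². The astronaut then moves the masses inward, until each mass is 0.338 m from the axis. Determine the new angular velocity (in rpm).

No external torque acts about the spin axis, so angular momentum is conserved.
I₁ = 1.38 + 2(2.43)(0.751)² = 4.121 kg·m²; I₂ = 1.38 + 2(2.43)(0.338)² = 1.935 kg·m².
ω₂ = I₁ω₁ / I₂ = (4.121)(314 rpm) / (1.935) = 668.7 rpm.

ω₂ ≈ 669 rpm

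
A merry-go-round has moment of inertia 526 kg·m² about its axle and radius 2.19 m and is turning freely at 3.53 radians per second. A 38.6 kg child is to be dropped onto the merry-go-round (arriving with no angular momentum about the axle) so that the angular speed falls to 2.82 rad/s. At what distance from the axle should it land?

No external torque acts about the axle; L_before = L_after.
I_p ω_i = (I_p + m r²) ω_f ⇒ m r² = I_p(ω_i/ω_f − 1) = 526.0(3.53/2.82 − 1) = 132.4 kg·m².
r = √(132.4/38.6) = 1.852 m.

r ≈ 1.85 m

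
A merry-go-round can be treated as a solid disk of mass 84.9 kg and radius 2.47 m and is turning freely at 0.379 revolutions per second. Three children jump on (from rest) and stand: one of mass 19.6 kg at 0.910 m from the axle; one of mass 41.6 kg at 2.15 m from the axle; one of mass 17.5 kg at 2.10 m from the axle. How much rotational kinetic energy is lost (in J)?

energy lost ≈ 385 J

The added mass arrives with no angular momentum about the axle, and any external torque about the axle is negligible, so the system's angular momentum is conserved.
I_p = ½(84.9)(2.47)² = 259.0 kg·m².
Added inertia Σmr² = (19.6)(0.910)² + (41.6)(2.15)² + (17.5)(2.10)² = 285.7 kg·m²; I_f = 259.0 + 285.7 = 544.7 kg·m².
ω_f = I_p ω_i / I_f = (259.0)(0.379) / 544.7 = 0.1802 rev/s.
KE_i = ½(259.0)(2.381 rad/s)² = 734.3 J; KE_f = ½(544.7)(1.132)² = 349.1 J.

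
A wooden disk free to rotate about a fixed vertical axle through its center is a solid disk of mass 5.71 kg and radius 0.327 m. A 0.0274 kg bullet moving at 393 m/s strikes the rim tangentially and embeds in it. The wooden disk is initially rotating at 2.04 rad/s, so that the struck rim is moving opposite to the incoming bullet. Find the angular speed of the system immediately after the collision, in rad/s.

|ω_f| ≈ 9.40 rad/s

About the axle the impulsive forces during the collision are internal, so angular momentum about that axis is conserved.
I_p = ½(5.71)(0.327)² = 0.3053 kg·m². Taking the sense of the bullet's angular momentum as positive, L_{bullet} = m v R = (0.0274)(393)(0.327) = 3.521 kg·m²/s.
L_i = −I_p ω_p + m v R = −(0.3053)(2.04) + 3.521 = 2.898 kg·m²/s.
After sticking, I_f = I_p + m R² = 0.3053 + (0.0274)(0.327)² = 0.3082 kg·m².
ω_f = L_i / I_f = 2.898 / 0.3082 = 9.404 rad/s.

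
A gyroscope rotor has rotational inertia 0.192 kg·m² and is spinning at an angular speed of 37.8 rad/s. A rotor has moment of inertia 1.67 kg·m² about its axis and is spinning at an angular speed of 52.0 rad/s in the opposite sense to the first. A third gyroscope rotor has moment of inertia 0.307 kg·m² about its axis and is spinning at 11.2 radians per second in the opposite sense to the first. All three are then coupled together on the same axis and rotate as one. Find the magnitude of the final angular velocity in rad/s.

The coupling torques are internal; angular momentum about the shared axis is conserved.
Taking A's sense as positive: L = (0.1920)(37.8) − (1.670)(52.0) − (0.3070)(11.2) = -83.02 kg·m²·rad/s.
Combined I = 0.1920 + 1.670 + 0.3070 = 2.169 kg·m².
ω_f = L / I = -83.02 / 2.169 = -38.28 rad/s.

|ω_f| ≈ 38.3 rad/s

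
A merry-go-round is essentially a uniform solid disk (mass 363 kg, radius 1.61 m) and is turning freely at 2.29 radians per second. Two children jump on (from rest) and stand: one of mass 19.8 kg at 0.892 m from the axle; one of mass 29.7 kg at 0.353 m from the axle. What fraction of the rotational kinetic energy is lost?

The added mass arrives with no angular momentum about the axle, and any external torque about the axle is negligible, so the system's angular momentum is conserved.
I_p = ½(363)(1.61)² = 470.5 kg·m².
Added inertia Σmr² = (19.8)(0.892)² + (29.7)(0.353)² = 19.46 kg·m²; I_f = 470.5 + 19.46 = 489.9 kg·m².
ω_f = I_p ω_i / I_f = (470.5)(2.29) / 489.9 = 2.199 rad/s.
KE_i = ½(470.5)(2.290 rad/s)² = 1234 J; KE_f = ½(489.9)(2.199)² = 1185 J.
Fraction lost = 0.03971.

fraction ≈ 0.0397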